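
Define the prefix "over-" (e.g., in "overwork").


Prefix: over-
Example: overwork (over- + work)
Meaning = excessive


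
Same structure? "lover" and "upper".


Pattern of "lover": [0, 1, 2, 3, 4]
Pattern of "upper": [0, 1, 1, 2, 3]
Patterns do not match
Same pattern = No


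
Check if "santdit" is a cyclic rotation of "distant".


Word: "distant", Candidate: "santdit"
Method: check if candidate is substring of word+word
"distantdistant" contains "santdit"? No
Is rotation = No


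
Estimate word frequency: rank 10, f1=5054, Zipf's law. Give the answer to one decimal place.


Zipf's law: f(r) = f(1) / r
f(1) = 5054
f(10) = 5054 / 10
= 505.4 occurrences


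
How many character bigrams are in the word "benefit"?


Word: "benefit" (length 7)
Number of 2-grams = length - 2 + 1 = 7 - 2 + 1
= 6


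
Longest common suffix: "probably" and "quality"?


Word 1: "probably"
Word 2: "quality"
Comparing from end:
  Pos -1: 'y' == 'y'
  Pos -2: 'l' != 't' (stop)
LCS = "y" (length 1)


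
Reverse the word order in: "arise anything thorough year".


Original: "arise anything thorough year"
Words (1..n): arise | anything | thorough | year
Reversed (n..1): year | thorough | anything | arise
Result = "year thorough anything arise"


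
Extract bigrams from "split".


Word: "split" (length 5)
Number of bigrams = 5 - 2 + 1 = 4
  Position 0: "sp"
  Position 1: "pl"
  Position 2: "li"
  Position 3: "it"
Bigrams = "sp", "pl", "li", "it"


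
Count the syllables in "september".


Word: "september"
Syllable breakdown: sep-tem-ber
Counting: 3 parts
= 3 syllables


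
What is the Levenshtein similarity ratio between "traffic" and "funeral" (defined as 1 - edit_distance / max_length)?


Word 1: "traffic" (length 7)
Word 2: "funeral" (length 7)
One optimal edit sequence:
  1. substitute 't' -> 'f'  (+1)
  2. substitute 'r' -> 'u'  (+1)
  3. substitute 'a' -> 'n'  (+1)
  4. substitute 'f' -> 'e'  (+1)
  5. substitute 'f' -> 'r'  (+1)
  6. substitute 'i' -> 'a'  (+1)
  7. substitute 'c' -> 'l'  (+1)
Edit distance = 7
Max length = max(7, 7) = 7
Similarity = 1 - 7/7
= 0.0000


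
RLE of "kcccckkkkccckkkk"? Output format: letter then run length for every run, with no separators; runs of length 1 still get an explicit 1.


String: "kcccckkkkccckkkk"
Scanning for consecutive runs:
  'k' x 1
  'c' x 4
  'k' x 4
  'c' x 3
  'k' x 4
RLE = "k1c4k4c3k4"


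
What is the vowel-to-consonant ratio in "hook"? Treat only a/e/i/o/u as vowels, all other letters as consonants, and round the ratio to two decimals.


Word: "hook"
Vowels (a,e,i,o,u): 2
Consonants: 2
Ratio = 2/2
= 1.00


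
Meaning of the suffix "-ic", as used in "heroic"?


Suffix: -ic
Example: heroic = hero + -ic
Meaning = relating to


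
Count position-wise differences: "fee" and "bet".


Comparing character by character (same length = 3):
  Pos 0: 'f' vs 'b' !=
  Pos 1: 'e' vs 'e' =
  Pos 2: 'e' vs 't' !=
Hamming distance = 2


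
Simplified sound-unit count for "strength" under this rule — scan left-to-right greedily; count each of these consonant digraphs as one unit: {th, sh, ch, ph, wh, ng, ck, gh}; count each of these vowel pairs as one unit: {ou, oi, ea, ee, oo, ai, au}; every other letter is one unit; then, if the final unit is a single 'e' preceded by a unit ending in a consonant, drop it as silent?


Word: "strength" (8 letters)
Left-to-right scan:
  [1] 's' (letter)
  [2] 't' (letter)
  [3] 'r' (letter)
  [4] 'e' (letter)
  [5] 'ng' (digraph)
  [6] 'th' (digraph)
Units from scan: 6
Sound units = 6 units


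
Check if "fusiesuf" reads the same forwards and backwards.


Word: "fusiesuf"
Reversed: "fuseisuf"
Forward == Backward? fusiesuf != fuseisuf
Palindrome = No


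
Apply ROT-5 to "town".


Word: "town"
Shift: 5
Each letter → (letter + shift) mod 26:
  't' (19) + 5 = 24 → 'y'
  'o' (14) + 5 = 19 → 't'
  'w' (22) + 5 = 1 → 'b'
  'n' (13) + 5 = 18 → 's'
Result = "ytbs"


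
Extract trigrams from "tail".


Word: "tail" (length 4)
Number of trigrams = 4 - 3 + 1 = 2
  Position 0: "tai"
  Position 1: "ail"
Trigrams = "tai", "ail"


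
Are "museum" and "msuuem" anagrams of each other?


Word 1: "museum" → sorted: emmsuu
Word 2: "msuuem" → sorted: emmsuu
Same letters? emmsuu == emmsuu
Anagram = Yes


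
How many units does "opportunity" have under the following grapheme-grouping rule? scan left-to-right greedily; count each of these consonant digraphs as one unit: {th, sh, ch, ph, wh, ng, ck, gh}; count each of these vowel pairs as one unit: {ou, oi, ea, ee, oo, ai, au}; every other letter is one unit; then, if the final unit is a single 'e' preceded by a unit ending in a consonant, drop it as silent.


Word: "opportunity" (11 letters)
Left-to-right scan:
  [1] 'o' (letter)
  [2] 'p' (letter)
  [3] 'p' (letter)
  [4] 'o' (letter)
  [5] 'r' (letter)
  [6] 't' (letter)
  [7] 'u' (letter)
  [8] 'n' (letter)
  [9] 'i' (letter)
  [10] 't' (letter)
  [11] 'y' (letter)
Units from scan: 11
Sound units = 11 units


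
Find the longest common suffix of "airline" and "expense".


Word 1: "airline"
Word 2: "expense"
Comparing from end:
  Pos -1: 'e' == 'e'
  Pos -2: 'n' != 's' (stop)
LCS = "e" (length 1)


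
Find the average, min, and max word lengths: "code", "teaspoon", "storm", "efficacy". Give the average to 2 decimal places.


Lengths: "code"=4, "teaspoon"=8, "storm"=5, "efficacy"=8
Sum = 25, Count = 4
Average = 25/4 = 6.25
= avg=6.25, min=4, max=8


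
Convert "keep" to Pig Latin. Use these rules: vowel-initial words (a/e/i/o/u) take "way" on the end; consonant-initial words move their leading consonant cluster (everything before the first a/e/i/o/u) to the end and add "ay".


Word: "keep"
Starts with consonant(s) → move to end, add 'ay'
Consonant cluster: "k"
Pig Latin = "eepkay"


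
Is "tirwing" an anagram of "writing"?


Word 1: "writing" → sorted: giinrtw
Word 2: "tirwing" → sorted: giinrtw
Same letters? giinrtw == giinrtw
Anagram = Yes


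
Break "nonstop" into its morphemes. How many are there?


Word: "nonstop"
Morphemes: non- | stop
Each morpheme carries meaning
= 2 morphemes


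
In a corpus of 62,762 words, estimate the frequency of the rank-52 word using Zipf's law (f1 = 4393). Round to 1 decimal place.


Zipf's law: f(r) = f(1) / r
f(1) = 4393
f(52) = 4393 / 52
= 84.5 occurrences


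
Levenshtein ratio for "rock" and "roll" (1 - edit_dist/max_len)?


Word 1: "rock" (length 4)
Word 2: "roll" (length 4)
One optimal edit sequence:
  1. keep 'r'
  2. keep 'o'
  3. substitute 'c' -> 'l'  (+1)
  4. substitute 'k' -> 'l'  (+1)
Edit distance = 2
Max length = max(4, 4) = 4
Similarity = 1 - 2/4
= 0.5000


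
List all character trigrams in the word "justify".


Word: "justify" (length 7)
Number of trigrams = 7 - 3 + 1 = 5
  Position 0: "jus"
  Position 1: "ust"
  Position 2: "sti"
  Position 3: "tif"
  Position 4: "ify"
Trigrams = "jus", "ust", "sti", "tif", "ify"


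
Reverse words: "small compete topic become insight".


Original: "small compete topic become insight"
Words (1..n): small | compete | topic | become | insight
Reversed (n..1): insight | become | topic | compete | small
Result = "insight become topic compete small"


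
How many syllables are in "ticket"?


Word: "ticket"
Syllable breakdown: tick · et
Counting: 2 parts
= 2 syllables


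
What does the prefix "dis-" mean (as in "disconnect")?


Prefix: dis-
Example: disconnect (dis- + connect)
Meaning = not / opposite


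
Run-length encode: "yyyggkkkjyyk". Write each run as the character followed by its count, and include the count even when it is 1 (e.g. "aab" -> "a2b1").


String: "yyyggkkkjyyk"
Scanning for consecutive runs:
  'y' x 3
  'g' x 2
  'k' x 3
  'j' x 1
  'y' x 2
  'k' x 1
RLE = "y3g2k3j1y2k1"


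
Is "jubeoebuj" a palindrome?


Word: "jubeoebuj"
Reversed: "jubeoebuj"
Forward == Backward? jubeoebuj == jubeoebuj
Palindrome = Yes


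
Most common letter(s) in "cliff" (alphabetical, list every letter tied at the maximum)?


Word: "cliff"
Letter counts:
  'c': 1
  'f': 2
  'i': 1
  'l': 1
Maximum count = 2
Most frequent = 'f' (2 times each)


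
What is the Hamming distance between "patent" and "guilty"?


Comparing character by character (same length = 6):
  Pos 0: 'p' vs 'g' !=
  Pos 1: 'a' vs 'u' !=
  Pos 2: 't' vs 'i' !=
  Pos 3: 'e' vs 'l' !=
  Pos 4: 'n' vs 't' !=
  Pos 5: 't' vs 'y' !=
Hamming distance = 6


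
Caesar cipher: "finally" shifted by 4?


Word: "finally"
Shift: 4
Each letter → (letter + shift) mod 26:
  'f' (5) + 4 = 9 → 'j'
  'i' (8) + 4 = 12 → 'm'
  'n' (13) + 4 = 17 → 'r'
  'a' (0) + 4 = 4 → 'e'
  'l' (11) + 4 = 15 → 'p'
  'l' (11) + 4 = 15 → 'p'
  'y' (24) + 4 = 2 → 'c'
Result = "jmreppc"


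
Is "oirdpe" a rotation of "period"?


Word: "period", Candidate: "oirdpe"
Method: check if candidate is substring of word+word
"periodperiod" contains "oirdpe"? No
Is rotation = No


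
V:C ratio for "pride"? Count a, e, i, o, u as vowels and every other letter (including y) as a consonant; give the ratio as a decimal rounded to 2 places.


Word: "pride"
Vowels (a,e,i,o,u): 2
Consonants: 3
Ratio = 2/3
= 0.67


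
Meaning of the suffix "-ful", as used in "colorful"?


Suffix: -ful
Example: colorful = color + -ful
Meaning = full of


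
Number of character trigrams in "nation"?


Word: "nation" (length 6)
Number of 3-grams = length - 3 + 1 = 6 - 3 + 1
= 4


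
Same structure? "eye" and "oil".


Pattern of "eye": [0, 1, 0]
Pattern of "oil": [0, 1, 2]
Patterns do not match
Same pattern = No


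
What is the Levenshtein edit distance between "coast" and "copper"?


Word 1: "coast" (length 5)
Word 2: "copper" (length 6)
One optimal edit sequence (insert/delete/substitute each cost 1):
  1. keep 'c'
  2. keep 'o'
  3. insert 'p'  (+1)
  4. substitute 'a' -> 'p'  (+1)
  5. substitute 's' -> 'e'  (+1)
  6. substitute 't' -> 'r'  (+1)
Total edit operations: 4
Edit distance = 4


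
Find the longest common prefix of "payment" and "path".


Word 1: "payment"
Word 2: "path"
Comparing from start:
  Pos 0: 'p' == 'p'
  Pos 1: 'a' == 'a'
  Pos 2: 'y' != 't' (stop)
LCP = "pa" (length 2)


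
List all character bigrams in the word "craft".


Word: "craft" (length 5)
Number of bigrams = 5 - 2 + 1 = 4
  Position 0: "cr"
  Position 1: "ra"
  Position 2: "af"
  Position 3: "ft"
Bigrams = "cr", "ra", "af", "ft"


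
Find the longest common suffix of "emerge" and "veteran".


Word 1: "emerge"
Word 2: "veteran"
Comparing from end:
  Pos -1: 'e' != 'n' (stop)
LCS = "" (length 0)


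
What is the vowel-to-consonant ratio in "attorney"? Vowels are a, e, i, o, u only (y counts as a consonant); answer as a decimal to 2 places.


Word: "attorney"
Vowels (a,e,i,o,u): 3
Consonants: 5
Ratio = 3/5
= 0.60


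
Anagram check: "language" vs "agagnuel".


Word 1: "language" → sorted: aaegglnu
Word 2: "agagnuel" → sorted: aaegglnu
Same letters? aaegglnu == aaegglnu
Anagram = Yes


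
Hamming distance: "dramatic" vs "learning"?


Comparing character by character (same length = 8):
  Pos 0: 'd' vs 'l' !=
  Pos 1: 'r' vs 'e' !=
  Pos 2: 'a' vs 'a' =
  Pos 3: 'm' vs 'r' !=
  Pos 4: 'a' vs 'n' !=
  Pos 5: 't' vs 'i' !=
  Pos 6: 'i' vs 'n' !=
  Pos 7: 'c' vs 'g' !=
Hamming distance = 7


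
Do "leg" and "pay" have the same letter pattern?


Pattern of "leg": [0, 1, 2]
Pattern of "pay": [0, 1, 2]
Patterns match
Same pattern = Yes


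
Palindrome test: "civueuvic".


Word: "civueuvic"
Reversed: "civueuvic"
Forward == Backward? civueuvic == civueuvic
Palindrome = Yes


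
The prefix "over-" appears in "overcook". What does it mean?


Prefix: over-
Example: overcook = over- + cook
Meaning = excessive


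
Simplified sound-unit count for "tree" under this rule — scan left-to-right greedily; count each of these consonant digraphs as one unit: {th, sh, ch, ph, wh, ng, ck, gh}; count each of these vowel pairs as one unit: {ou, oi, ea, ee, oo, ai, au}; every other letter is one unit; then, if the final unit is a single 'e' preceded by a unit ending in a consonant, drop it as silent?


Word: "tree" (4 letters)
Left-to-right scan:
  1. 't' (letter)
  2. 'r' (letter)
  3. 'ee' (vowel-pair)
Units from scan: 3
Sound units = 3 units


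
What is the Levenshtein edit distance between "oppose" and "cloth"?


Word 1: "oppose" (length 6)
Word 2: "cloth" (length 5)
One optimal edit sequence (insert/delete/substitute each cost 1):
  1. delete 'o'  (+1)
  2. substitute 'p' -> 'c'  (+1)
  3. substitute 'p' -> 'l'  (+1)
  4. keep 'o'
  5. substitute 's' -> 't'  (+1)
  6. substitute 'e' -> 'h'  (+1)
Total edit operations: 5
Edit distance = 5


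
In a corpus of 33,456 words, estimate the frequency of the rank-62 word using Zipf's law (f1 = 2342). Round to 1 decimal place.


Zipf's law: f(r) = f(1) / r
f(1) = 2342
f(62) = 2342 / 62
= 37.8 occurrences


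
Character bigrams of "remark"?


Word: "remark" (length 6)
Number of bigrams = 6 - 2 + 1 = 5
  Position 0: "re"
  Position 1: "em"
  Position 2: "ma"
  Position 3: "ar"
  Position 4: "rk"
Bigrams = "re", "em", "ma", "ar", "rk"


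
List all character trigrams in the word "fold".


Word: "fold" (length 4)
Number of trigrams = 4 - 3 + 1 = 2
  Position 0: "fol"
  Position 1: "old"
Trigrams = "fol", "old"


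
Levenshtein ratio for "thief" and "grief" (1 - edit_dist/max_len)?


Word 1: "thief" (length 5)
Word 2: "grief" (length 5)
One optimal edit sequence:
  1. substitute 't' -> 'g'  (+1)
  2. substitute 'h' -> 'r'  (+1)
  3. keep 'i'
  4. keep 'e'
  5. keep 'f'
Edit distance = 2
Max length = max(5, 5) = 5
Similarity = 1 - 2/5
= 0.6000


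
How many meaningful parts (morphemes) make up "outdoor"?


Word: "outdoor"
Morphemes: out- + door
Each morpheme carries meaning
= 2 morphemes


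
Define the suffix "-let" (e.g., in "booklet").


Suffix: -let
Example: booklet = book + -let
Meaning = small


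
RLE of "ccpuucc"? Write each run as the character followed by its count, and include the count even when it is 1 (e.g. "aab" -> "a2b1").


String: "ccpuucc"
Scanning for consecutive runs:
  'c' x 2
  'p' x 1
  'u' x 2
  'c' x 2
RLE = "c2p1u2c2"


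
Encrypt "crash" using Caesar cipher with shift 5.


Word: "crash"
Shift: 5
Each letter → (letter + shift) mod 26:
  'c' (2) + 5 = 7 → 'h'
  'r' (17) + 5 = 22 → 'w'
  'a' (0) + 5 = 5 → 'f'
  's' (18) + 5 = 23 → 'x'
  'h' (7) + 5 = 12 → 'm'
Result = "hwfxm"


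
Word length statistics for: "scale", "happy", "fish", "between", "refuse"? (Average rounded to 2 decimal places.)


Lengths: "scale"=5, "happy"=5, "fish"=4, "between"=7, "refuse"=6
Sum = 27, Count = 5
Average = 27/5 = 5.40
= avg=5.40, min=4, max=7


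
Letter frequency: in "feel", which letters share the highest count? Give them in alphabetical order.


Word: "feel"
Letter counts:
  'e': 2
  'f': 1
  'l': 1
Maximum count = 2
Most frequent = 'e' (2 times each)


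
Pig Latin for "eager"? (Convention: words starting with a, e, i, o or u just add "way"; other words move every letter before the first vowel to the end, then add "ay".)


Word: "eager"
Starts with vowel → add 'way'
Pig Latin = "eagerway"


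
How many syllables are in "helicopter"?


Word: "helicopter"
Syllable breakdown: hel | i | cop | ter
Counting: 4 parts
= 4 syllables


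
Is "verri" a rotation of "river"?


Word: "river", Candidate: "verri"
Method: check if candidate is substring of word+word
"riverriver" contains "verri"? Yes
Is rotation = Yes


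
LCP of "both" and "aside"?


Word 1: "both"
Word 2: "aside"
Comparing from start:
  Pos 0: 'b' != 'a' (stop)
LCP = "" (length 0)


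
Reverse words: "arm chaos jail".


Original: "arm chaos jail"
Words (1..n): arm | chaos | jail
Reversed (n..1): jail | chaos | arm
Result = "jail chaos arm"


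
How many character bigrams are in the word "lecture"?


Word: "lecture" (length 7)
Number of 2-grams = length - 2 + 1 = 7 - 2 + 1
= 6


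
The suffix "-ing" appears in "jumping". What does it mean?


Suffix: -ing
Example: jumping (jump + -ing)
Meaning = present participle


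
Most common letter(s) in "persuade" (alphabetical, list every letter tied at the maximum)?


Word: "persuade"
Letter counts:
  'a': 1
  'd': 1
  'e': 2
  'p': 1
  'r': 1
  's': 1
  'u': 1
Maximum count = 2
Most frequent = 'e' (2 times each)


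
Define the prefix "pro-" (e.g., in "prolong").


Prefix: pro-
Example: prolong = pro- + long
Meaning = forward / in favor of


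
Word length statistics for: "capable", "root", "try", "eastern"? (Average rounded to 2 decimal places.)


Lengths: "capable"=7, "root"=4, "try"=3, "eastern"=7
Sum = 21, Count = 4
Average = 21/4 = 5.25
= avg=5.25, min=3, max=7


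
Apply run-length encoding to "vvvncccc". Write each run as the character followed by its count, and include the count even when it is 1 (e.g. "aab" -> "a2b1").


String: "vvvncccc"
Scanning for consecutive runs:
  'v' x 3
  'n' x 1
  'c' x 4
RLE = "v3n1c4"


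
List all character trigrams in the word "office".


Word: "office" (length 6)
Number of trigrams = 6 - 3 + 1 = 4
  Position 0: "off"
  Position 1: "ffi"
  Position 2: "fic"
  Position 3: "ice"
Trigrams = "off", "ffi", "fic", "ice"


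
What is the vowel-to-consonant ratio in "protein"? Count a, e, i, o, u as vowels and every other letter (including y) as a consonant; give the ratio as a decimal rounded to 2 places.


Word: "protein"
Vowels (a,e,i,o,u): 3
Consonants: 4
Ratio = 3/4
= 0.75


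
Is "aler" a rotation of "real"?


Word: "real", Candidate: "aler"
Method: check if candidate is substring of word+word
"realreal" contains "aler"? No
Is rotation = No


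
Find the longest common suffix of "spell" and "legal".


Word 1: "spell"
Word 2: "legal"
Comparing from end:
  Pos -1: 'l' == 'l'
  Pos -2: 'l' != 'a' (stop)
LCS = "l" (length 1)


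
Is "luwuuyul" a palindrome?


Word: "luwuuyul"
Reversed: "luyuuwul"
Forward == Backward? luwuuyul != luyuuwul
Palindrome = No


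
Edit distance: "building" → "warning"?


Word 1: "building" (length 8)
Word 2: "warning" (length 7)
One optimal edit sequence (insert/delete/substitute each cost 1):
  1. delete 'b'  (+1)
  2. substitute 'u' -> 'w'  (+1)
  3. substitute 'i' -> 'a'  (+1)
  4. substitute 'l' -> 'r'  (+1)
  5. substitute 'd' -> 'n'  (+1)
  6. keep 'i'
  7. keep 'n'
  8. keep 'g'
Total edit operations: 5
Edit distance = 5


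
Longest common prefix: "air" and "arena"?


Word 1: "air"
Word 2: "arena"
Comparing from start:
  Pos 0: 'a' == 'a'
  Pos 1: 'i' != 'r' (stop)
LCP = "a" (length 1)


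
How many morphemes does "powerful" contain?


Word: "powerful"
Morphemes: power | -ful
Each morpheme carries meaning
= 2 morphemes


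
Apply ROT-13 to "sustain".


Word: "sustain"
Shift: 13
Each letter → (letter + shift) mod 26:
  's' (18) + 13 = 5 → 'f'
  'u' (20) + 13 = 7 → 'h'
  's' (18) + 13 = 5 → 'f'
  't' (19) + 13 = 6 → 'g'
  'a' (0) + 13 = 13 → 'n'
  'i' (8) + 13 = 21 → 'v'
  'n' (13) + 13 = 0 → 'a'
Result = "fhfgnva"


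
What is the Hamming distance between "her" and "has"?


Comparing character by character (same length = 3):
  Pos 0: 'h' vs 'h' =
  Pos 1: 'e' vs 'a' !=
  Pos 2: 'r' vs 's' !=
Hamming distance = 2


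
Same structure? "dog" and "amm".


Pattern of "dog": [0, 1, 2]
Pattern of "amm": [0, 1, 1]
Patterns do not match
Same pattern = No


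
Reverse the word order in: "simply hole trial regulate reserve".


Original: "simply hole trial regulate reserve"
Words (1..n): simply | hole | trial | regulate | reserve
Reversed (n..1): reserve | regulate | trial | hole | simply
Result = "reserve regulate trial hole simply"


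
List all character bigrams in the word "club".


Word: "club" (length 4)
Number of bigrams = 4 - 2 + 1 = 3
  Position 0: "cl"
  Position 1: "lu"
  Position 2: "ub"
Bigrams = "cl", "lu", "ub"


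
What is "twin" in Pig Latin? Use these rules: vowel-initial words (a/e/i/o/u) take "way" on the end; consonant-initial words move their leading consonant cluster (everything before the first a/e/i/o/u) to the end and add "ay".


Word: "twin"
Starts with consonant(s) → move to end, add 'ay'
Consonant cluster: "tw"
Pig Latin = "intway"


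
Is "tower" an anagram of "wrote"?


Word 1: "wrote" → sorted: eortw
Word 2: "tower" → sorted: eortw
Same letters? eortw == eortw
Anagram = Yes


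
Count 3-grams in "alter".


Word: "alter" (length 5)
Number of 3-grams = length - 3 + 1 = 5 - 3 + 1
= 3


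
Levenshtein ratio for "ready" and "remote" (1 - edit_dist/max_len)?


Word 1: "ready" (length 5)
Word 2: "remote" (length 6)
One optimal edit sequence:
  1. keep 'r'
  2. keep 'e'
  3. insert 'm'  (+1)
  4. substitute 'a' -> 'o'  (+1)
  5. substitute 'd' -> 't'  (+1)
  6. substitute 'y' -> 'e'  (+1)
Edit distance = 4
Max length = max(5, 6) = 6
Similarity = 1 - 4/6
= 0.3333


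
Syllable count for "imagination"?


Word: "imagination"
Syllable breakdown: i | mag | i | na | tion
Counting: 5 parts
= 5 syllables


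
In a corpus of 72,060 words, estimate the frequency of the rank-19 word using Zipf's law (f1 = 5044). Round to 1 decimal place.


Zipf's law: f(r) = f(1) / r
f(1) = 5044
f(19) = 5044 / 19
= 265.5 occurrences


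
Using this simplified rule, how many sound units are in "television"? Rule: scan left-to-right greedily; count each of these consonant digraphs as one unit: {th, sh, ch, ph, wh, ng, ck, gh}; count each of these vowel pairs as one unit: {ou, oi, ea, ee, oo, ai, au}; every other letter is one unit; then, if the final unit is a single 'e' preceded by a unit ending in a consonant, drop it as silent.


Word: "television" (10 letters)
Left-to-right scan:
  [1] 't' (letter)
  [2] 'e' (letter)
  [3] 'l' (letter)
  [4] 'e' (letter)
  [5] 'v' (letter)
  [6] 'i' (letter)
  [7] 's' (letter)
  [8] 'i' (letter)
  [9] 'o' (letter)
  [10] 'n' (letter)
Units from scan: 10
Sound units = 10 units


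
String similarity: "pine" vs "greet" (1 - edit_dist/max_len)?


Word 1: "pine" (length 4)
Word 2: "greet" (length 5)
One optimal edit sequence:
  1. substitute 'p' -> 'g'  (+1)
  2. substitute 'i' -> 'r'  (+1)
  3. substitute 'n' -> 'e'  (+1)
  4. keep 'e'
  5. insert 't'  (+1)
Edit distance = 4
Max length = max(4, 5) = 5
Similarity = 1 - 4/5
= 0.2000


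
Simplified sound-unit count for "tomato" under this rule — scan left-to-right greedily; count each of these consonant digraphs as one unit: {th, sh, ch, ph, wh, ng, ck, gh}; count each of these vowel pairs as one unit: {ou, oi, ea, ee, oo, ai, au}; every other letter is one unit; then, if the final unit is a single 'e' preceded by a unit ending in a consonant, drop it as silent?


Word: "tomato" (6 letters)
Left-to-right scan:
  1. 't' (letter)
  2. 'o' (letter)
  3. 'm' (letter)
  4. 'a' (letter)
  5. 't' (letter)
  6. 'o' (letter)
Units from scan: 6
Sound units = 6 units


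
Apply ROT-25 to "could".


Word: "could"
Shift: 25
Each letter → (letter + shift) mod 26:
  'c' (2) + 25 = 1 → 'b'
  'o' (14) + 25 = 13 → 'n'
  'u' (20) + 25 = 19 → 't'
  'l' (11) + 25 = 10 → 'k'
  'd' (3) + 25 = 2 → 'c'
Result = "bntkc"


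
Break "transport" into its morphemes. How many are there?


Word: "transport"
Morphemes: trans- | port
Each morpheme carries meaning
= 2 morphemes


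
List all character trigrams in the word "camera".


Word: "camera" (length 6)
Number of trigrams = 6 - 3 + 1 = 4
  Position 0: "cam"
  Position 1: "ame"
  Position 2: "mer"
  Position 3: "era"
Trigrams = "cam", "ame", "mer", "era"


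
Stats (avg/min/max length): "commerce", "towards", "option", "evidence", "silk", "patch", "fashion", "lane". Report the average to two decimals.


Lengths: "commerce"=8, "towards"=7, "option"=6, "evidence"=8, "silk"=4, "patch"=5, "fashion"=7, "lane"=4
Sum = 49, Count = 8
Average = 49/8 = 6.13
= avg=6.13, min=4, max=8


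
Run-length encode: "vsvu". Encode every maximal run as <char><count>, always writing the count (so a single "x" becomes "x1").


String: "vsvu"
Scanning for consecutive runs:
  'v' x 1
  's' x 1
  'v' x 1
  'u' x 1
RLE = "v1s1v1u1"


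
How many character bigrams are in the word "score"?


Word: "score" (length 5)
Number of 2-grams = length - 2 + 1 = 5 - 2 + 1
= 4


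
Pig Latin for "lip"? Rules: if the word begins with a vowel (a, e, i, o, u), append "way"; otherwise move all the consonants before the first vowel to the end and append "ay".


Word: "lip"
Starts with consonant(s) → move to end, add 'ay'
Consonant cluster: "l"
Pig Latin = "iplay"


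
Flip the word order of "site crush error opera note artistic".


Original: "site crush error opera note artistic"
Words (1..n): site | crush | error | opera | note | artistic
Reversed (n..1): artistic | note | opera | error | crush | site
Result = "artistic note opera error crush site"


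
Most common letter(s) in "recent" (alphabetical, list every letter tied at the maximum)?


Word: "recent"
Letter counts:
  'c': 1
  'e': 2
  'n': 1
  'r': 1
  't': 1
Maximum count = 2
Most frequent = 'e' (2 times each)


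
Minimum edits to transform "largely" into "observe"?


Word 1: "largely" (length 7)
Word 2: "observe" (length 7)
One optimal edit sequence (insert/delete/substitute each cost 1):
  1. substitute 'l' -> 'o'  (+1)
  2. substitute 'a' -> 'b'  (+1)
  3. substitute 'r' -> 's'  (+1)
  4. substitute 'g' -> 'e'  (+1)
  5. substitute 'e' -> 'r'  (+1)
  6. substitute 'l' -> 'v'  (+1)
  7. substitute 'y' -> 'e'  (+1)
Total edit operations: 7
Edit distance = 7


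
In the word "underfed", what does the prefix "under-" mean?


Prefix: under-
Example: underfed (under- + fed)
Meaning = insufficient


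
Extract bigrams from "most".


Word: "most" (length 4)
Number of bigrams = 4 - 2 + 1 = 3
  Position 0: "mo"
  Position 1: "os"
  Position 2: "st"
Bigrams = "mo", "os", "st"


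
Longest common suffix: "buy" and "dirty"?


Word 1: "buy"
Word 2: "dirty"
Comparing from end:
  Pos -1: 'y' == 'y'
  Pos -2: 'u' != 't' (stop)
LCS = "y" (length 1)


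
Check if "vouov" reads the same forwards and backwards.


Word: "vouov"
Reversed: "vouov"
Forward == Backward? vouov == vouov
Palindrome = Yes


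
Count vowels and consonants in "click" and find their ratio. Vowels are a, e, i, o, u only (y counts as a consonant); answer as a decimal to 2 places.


Word: "click"
Vowels (a,e,i,o,u): 1
Consonants: 4
Ratio = 1/4
= 0.25


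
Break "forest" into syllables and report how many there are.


Word: "forest"
Syllable breakdown: for / est
Counting: 2 parts
= 2 syllables


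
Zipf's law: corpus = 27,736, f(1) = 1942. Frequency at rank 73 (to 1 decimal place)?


Zipf's law: f(r) = f(1) / r
f(1) = 1942
f(73) = 1942 / 73
= 26.6 occurrences


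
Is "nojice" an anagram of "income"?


Word 1: "income" → sorted: ceimno
Word 2: "nojice" → sorted: ceijno
Same letters? ceimno != ceijno
Anagram = No


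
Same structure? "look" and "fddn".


Pattern of "look": [0, 1, 1, 2]
Pattern of "fddn": [0, 1, 1, 2]
Patterns match
Same pattern = Yes


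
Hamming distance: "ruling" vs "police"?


Comparing character by character (same length = 6):
  Pos 0: 'r' vs 'p' !=
  Pos 1: 'u' vs 'o' !=
  Pos 2: 'l' vs 'l' =
  Pos 3: 'i' vs 'i' =
  Pos 4: 'n' vs 'c' !=
  Pos 5: 'g' vs 'e' !=
Hamming distance = 4


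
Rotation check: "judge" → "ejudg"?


Word: "judge", Candidate: "ejudg"
Method: check if candidate is substring of word+word
"judgejudge" contains "ejudg"? Yes
Is rotation = Yes


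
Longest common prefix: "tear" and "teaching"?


Word 1: "tear"
Word 2: "teaching"
Comparing from start:
  Pos 0: 't' == 't'
  Pos 1: 'e' == 'e'
  Pos 2: 'a' == 'a'
  Pos 3: 'r' != 'c' (stop)
LCP = "tea" (length 3)


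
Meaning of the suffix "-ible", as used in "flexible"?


Suffix: -ible
Example: flexible = flex + -ible
Meaning = capable of


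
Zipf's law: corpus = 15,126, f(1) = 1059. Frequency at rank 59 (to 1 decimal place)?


Zipf's law: f(r) = f(1) / r
f(1) = 1059
f(59) = 1059 / 59
= 17.9 occurrences


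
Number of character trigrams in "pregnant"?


Word: "pregnant" (length 8)
Number of 3-grams = length - 3 + 1 = 8 - 3 + 1
= 6


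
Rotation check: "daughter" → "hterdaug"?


Word: "daughter", Candidate: "hterdaug"
Method: check if candidate is substring of word+word
"daughterdaughter" contains "hterdaug"? Yes
Is rotation = Yes


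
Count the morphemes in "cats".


Word: "cats"
Morphemes: cat / -s
Each morpheme carries meaning
= 2 morphemes


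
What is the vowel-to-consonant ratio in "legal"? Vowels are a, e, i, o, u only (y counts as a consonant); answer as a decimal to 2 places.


Word: "legal"
Vowels (a,e,i,o,u): 2
Consonants: 3
Ratio = 2/3
= 0.67


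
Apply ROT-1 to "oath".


Word: "oath"
Shift: 1
Each letter → (letter + shift) mod 26:
  'o' (14) + 1 = 15 → 'p'
  'a' (0) + 1 = 1 → 'b'
  't' (19) + 1 = 20 → 'u'
  'h' (7) + 1 = 8 → 'i'
Result = "pbui"


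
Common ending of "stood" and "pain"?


Word 1: "stood"
Word 2: "pain"
Comparing from end:
  Pos -1: 'd' != 'n' (stop)
LCS = "" (length 0)


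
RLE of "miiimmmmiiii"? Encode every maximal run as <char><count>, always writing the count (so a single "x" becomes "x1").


String: "miiimmmmiiii"
Scanning for consecutive runs:
  'm' x 1
  'i' x 3
  'm' x 4
  'i' x 4
RLE = "m1i3m4i4"


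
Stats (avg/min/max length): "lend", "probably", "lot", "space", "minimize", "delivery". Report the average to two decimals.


Lengths: "lend"=4, "probably"=8, "lot"=3, "space"=5, "minimize"=8, "delivery"=8
Sum = 36, Count = 6
Average = 36/6 = 6.00
= avg=6.00, min=3, max=8


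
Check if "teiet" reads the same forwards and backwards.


Word: "teiet"
Reversed: "teiet"
Forward == Backward? teiet == teiet
Palindrome = Yes


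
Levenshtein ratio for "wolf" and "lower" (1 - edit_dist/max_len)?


Word 1: "wolf" (length 4)
Word 2: "lower" (length 5)
One optimal edit sequence:
  1. substitute 'w' -> 'l'  (+1)
  2. keep 'o'
  3. insert 'w'  (+1)
  4. substitute 'l' -> 'e'  (+1)
  5. substitute 'f' -> 'r'  (+1)
Edit distance = 4
Max length = max(4, 5) = 5
Similarity = 1 - 4/5
= 0.2000


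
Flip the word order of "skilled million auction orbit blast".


Original: "skilled million auction orbit blast"
Words (1..n): skilled | million | auction | orbit | blast
Reversed (n..1): blast | orbit | auction | million | skilled
Result = "blast orbit auction million skilled"


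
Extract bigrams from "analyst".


Word: "analyst" (length 7)
Number of bigrams = 7 - 2 + 1 = 6
  Position 0: "an"
  Position 1: "na"
  Position 2: "al"
  Position 3: "ly"
  Position 4: "ys"
  Position 5: "st"
Bigrams = "an", "na", "al", "ly", "ys", "st"


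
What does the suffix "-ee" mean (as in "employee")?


Suffix: -ee
Example: employee (employ + -ee)
Meaning = one who receives


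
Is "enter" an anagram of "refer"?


Word 1: "refer" → sorted: eefrr
Word 2: "enter" → sorted: eenrt
Same letters? eefrr != eenrt
Anagram = No


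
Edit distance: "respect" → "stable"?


Word 1: "respect" (length 7)
Word 2: "stable" (length 6)
One optimal edit sequence (insert/delete/substitute each cost 1):
  1. delete 'r'  (+1)
  2. substitute 'e' -> 's'  (+1)
  3. substitute 's' -> 't'  (+1)
  4. substitute 'p' -> 'a'  (+1)
  5. substitute 'e' -> 'b'  (+1)
  6. substitute 'c' -> 'l'  (+1)
  7. substitute 't' -> 'e'  (+1)
Total edit operations: 7
Edit distance = 7


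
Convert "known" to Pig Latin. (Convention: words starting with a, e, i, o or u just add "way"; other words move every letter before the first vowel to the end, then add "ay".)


Word: "known"
Starts with consonant(s) → move to end, add 'ay'
Consonant cluster: "kn"
Pig Latin = "ownknay"


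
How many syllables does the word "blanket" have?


Word: "blanket"
Syllable breakdown: blan-ket
Counting: 2 parts
= 2 syllables


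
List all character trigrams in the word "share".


Word: "share" (length 5)
Number of trigrams = 5 - 3 + 1 = 3
  Position 0: "sha"
  Position 1: "har"
  Position 2: "are"
Trigrams = "sha", "har", "are"


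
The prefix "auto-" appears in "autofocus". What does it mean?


Prefix: auto-
Example: autofocus = auto- + focus
Meaning = self


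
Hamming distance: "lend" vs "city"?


Comparing character by character (same length = 4):
  Pos 0: 'l' vs 'c' !=
  Pos 1: 'e' vs 'i' !=
  Pos 2: 'n' vs 't' !=
  Pos 3: 'd' vs 'y' !=
Hamming distance = 4


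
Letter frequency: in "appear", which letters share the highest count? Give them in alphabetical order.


Word: "appear"
Letter counts:
  'a': 2
  'e': 1
  'p': 2
  'r': 1
Maximum count = 2
Most frequent = 'a', 'p' (2 times each)


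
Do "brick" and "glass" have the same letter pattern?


Pattern of "brick": [0, 1, 2, 3, 4]
Pattern of "glass": [0, 1, 2, 3, 3]
Patterns do not match
Same pattern = No


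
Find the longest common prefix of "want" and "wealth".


Word 1: "want"
Word 2: "wealth"
Comparing from start:
  Pos 0: 'w' == 'w'
  Pos 1: 'a' != 'e' (stop)
LCP = "w" (length 1)


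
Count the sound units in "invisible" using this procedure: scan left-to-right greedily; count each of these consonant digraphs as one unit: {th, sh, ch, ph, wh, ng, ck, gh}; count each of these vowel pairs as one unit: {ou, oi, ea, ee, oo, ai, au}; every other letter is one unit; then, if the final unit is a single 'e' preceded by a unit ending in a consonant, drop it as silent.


Word: "invisible" (9 letters)
Left-to-right scan:
  (1) 'i' (letter)
  (2) 'n' (letter)
  (3) 'v' (letter)
  (4) 'i' (letter)
  (5) 's' (letter)
  (6) 'i' (letter)
  (7) 'b' (letter)
  (8) 'l' (letter)
  (9) 'e' (letter)
Units from scan: 9
Final unit is 'e' after a consonant -> drop as silent (-1)
Sound units = 8 units


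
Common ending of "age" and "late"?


Word 1: "age"
Word 2: "late"
Comparing from end:
  Pos -1: 'e' == 'e'
  Pos -2: 'g' != 't' (stop)
LCS = "e" (length 1)


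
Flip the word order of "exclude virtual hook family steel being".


Original: "exclude virtual hook family steel being"
Words (1..n): exclude | virtual | hook | family | steel | being
Reversed (n..1): being | steel | family | hook | virtual | exclude
Result = "being steel family hook virtual exclude"


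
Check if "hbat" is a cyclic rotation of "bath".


Word: "bath", Candidate: "hbat"
Method: check if candidate is substring of word+word
"bathbath" contains "hbat"? Yes
Is rotation = Yes


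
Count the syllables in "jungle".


Word: "jungle"
Syllable breakdown: jun · gle
Counting: 2 parts
= 2 syllables


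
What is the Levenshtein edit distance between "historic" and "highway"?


Word 1: "historic" (length 8)
Word 2: "highway" (length 7)
One optimal edit sequence (insert/delete/substitute each cost 1):
  1. keep 'h'
  2. keep 'i'
  3. delete 's'  (+1)
  4. substitute 't' -> 'g'  (+1)
  5. substitute 'o' -> 'h'  (+1)
  6. substitute 'r' -> 'w'  (+1)
  7. substitute 'i' -> 'a'  (+1)
  8. substitute 'c' -> 'y'  (+1)
Total edit operations: 6
Edit distance = 6


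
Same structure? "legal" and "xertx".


Pattern of "legal": [0, 1, 2, 3, 0]
Pattern of "xertx": [0, 1, 2, 3, 0]
Patterns match
Same pattern = Yes


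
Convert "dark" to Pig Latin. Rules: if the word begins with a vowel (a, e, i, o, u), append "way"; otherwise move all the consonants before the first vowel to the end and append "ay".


Word: "dark"
Starts with consonant(s) → move to end, add 'ay'
Consonant cluster: "d"
Pig Latin = "arkday"


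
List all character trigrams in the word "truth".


Word: "truth" (length 5)
Number of trigrams = 5 - 3 + 1 = 3
  Position 0: "tru"
  Position 1: "rut"
  Position 2: "uth"
Trigrams = "tru", "rut", "uth"


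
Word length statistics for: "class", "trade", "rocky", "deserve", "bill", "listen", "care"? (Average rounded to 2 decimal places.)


Lengths: "class"=5, "trade"=5, "rocky"=5, "deserve"=7, "bill"=4, "listen"=6, "care"=4
Sum = 36, Count = 7
Average = 36/7 = 5.14
= avg=5.14, min=4, max=7


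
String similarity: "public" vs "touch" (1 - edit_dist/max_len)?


Word 1: "public" (length 6)
Word 2: "touch" (length 5)
One optimal edit sequence:
  1. delete 'p'  (+1)
  2. substitute 'u' -> 't'  (+1)
  3. substitute 'b' -> 'o'  (+1)
  4. substitute 'l' -> 'u'  (+1)
  5. substitute 'i' -> 'c'  (+1)
  6. substitute 'c' -> 'h'  (+1)
Edit distance = 6
Max length = max(6, 5) = 6
Similarity = 1 - 6/6
= 0.0000


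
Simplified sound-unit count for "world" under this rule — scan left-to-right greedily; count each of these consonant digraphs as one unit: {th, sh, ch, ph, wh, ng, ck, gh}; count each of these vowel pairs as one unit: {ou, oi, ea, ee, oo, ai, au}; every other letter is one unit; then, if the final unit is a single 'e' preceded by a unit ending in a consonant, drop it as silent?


Word: "world" (5 letters)
Left-to-right scan:
  (1) 'w' (letter)
  (2) 'o' (letter)
  (3) 'r' (letter)
  (4) 'l' (letter)
  (5) 'd' (letter)
Units from scan: 5
Sound units = 5 units


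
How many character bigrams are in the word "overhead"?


Word: "overhead" (length 8)
Number of 2-grams = length - 2 + 1 = 8 - 2 + 1
= 7


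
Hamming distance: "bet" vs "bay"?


Comparing character by character (same length = 3):
  Pos 0: 'b' vs 'b' =
  Pos 1: 'e' vs 'a' !=
  Pos 2: 't' vs 'y' !=
Hamming distance = 2


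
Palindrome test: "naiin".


Word: "naiin"
Reversed: "niian"
Forward == Backward? naiin != niian
Palindrome = No


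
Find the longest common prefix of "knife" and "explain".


Word 1: "knife"
Word 2: "explain"
Comparing from start:
  Pos 0: 'k' != 'e' (stop)
LCP = "" (length 0)


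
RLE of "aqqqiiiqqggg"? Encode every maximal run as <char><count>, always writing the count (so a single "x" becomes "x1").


String: "aqqqiiiqqggg"
Scanning for consecutive runs:
  'a' x 1
  'q' x 3
  'i' x 3
  'q' x 2
  'g' x 3
RLE = "a1q3i3q2g3"


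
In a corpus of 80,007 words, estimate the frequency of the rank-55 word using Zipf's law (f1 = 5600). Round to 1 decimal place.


Zipf's law: f(r) = f(1) / r
f(1) = 5600
f(55) = 5600 / 55
= 101.8 occurrences


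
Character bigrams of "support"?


Word: "support" (length 7)
Number of bigrams = 7 - 2 + 1 = 6
  Position 0: "su"
  Position 1: "up"
  Position 2: "pp"
  Position 3: "po"
  Position 4: "or"
  Position 5: "rt"
Bigrams = "su", "up", "pp", "po", "or", "rt"


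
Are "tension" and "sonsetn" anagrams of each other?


Word 1: "tension" → sorted: einnost
Word 2: "sonsetn" → sorted: ennosst
Same letters? einnost != ennosst
Anagram = No


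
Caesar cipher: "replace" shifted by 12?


Word: "replace"
Shift: 12
Each letter → (letter + shift) mod 26:
  'r' (17) + 12 = 3 → 'd'
  'e' (4) + 12 = 16 → 'q'
  'p' (15) + 12 = 1 → 'b'
  'l' (11) + 12 = 23 → 'x'
  'a' (0) + 12 = 12 → 'm'
  'c' (2) + 12 = 14 → 'o'
  'e' (4) + 12 = 16 → 'q'
Result = "dqbxmoq"


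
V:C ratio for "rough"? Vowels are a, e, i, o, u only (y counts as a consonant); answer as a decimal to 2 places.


Word: "rough"
Vowels (a,e,i,o,u): 2
Consonants: 3
Ratio = 2/3
= 0.67


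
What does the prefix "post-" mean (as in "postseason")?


Prefix: post-
Example: postseason = post- + season
Meaning = after


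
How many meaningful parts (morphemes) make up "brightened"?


Word: "brightened"
Morphemes: bright | -en | -ed
Each morpheme carries meaning
= 3 morphemes


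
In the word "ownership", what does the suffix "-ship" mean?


Suffix: -ship
Example: ownership = owner + -ship
Meaning = state / position


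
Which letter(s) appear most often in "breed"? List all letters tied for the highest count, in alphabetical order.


Word: "breed"
Letter counts:
  'b': 1
  'd': 1
  'e': 2
  'r': 1
Maximum count = 2
Most frequent = 'e' (2 times each)
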